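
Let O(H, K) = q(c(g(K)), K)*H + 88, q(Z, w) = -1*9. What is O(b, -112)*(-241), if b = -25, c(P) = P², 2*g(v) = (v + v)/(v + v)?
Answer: -75433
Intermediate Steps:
g(v) = ½ (g(v) = ((v + v)/(v + v))/2 = ((2*v)/((2*v)))/2 = ((2*v)*(1/(2*v)))/2 = (½)*1 = ½)
q(Z, w) = -9
O(H, K) = 88 - 9*H (O(H, K) = -9*H + 88 = 88 - 9*H)
O(b, -112)*(-241) = (88 - 9*(-25))*(-241) = (88 + 225)*(-241) = 313*(-241) = -75433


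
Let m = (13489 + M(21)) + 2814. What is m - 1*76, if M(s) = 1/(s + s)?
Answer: 681535/42 ≈ 16227.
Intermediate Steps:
M(s) = 1/(2*s)
m = 684727/42 (m = (13489 + (½)/21) + 2814 = (13489 + (½)*(1/21)) + 2814 = (13489 + 1/42) + 2814 = 566539/42 + 2814 = 684727/42 ≈ 16303.)
m - 1*76 = 684727/42 - 1*76 = 684727/42 - 76 = 681535/42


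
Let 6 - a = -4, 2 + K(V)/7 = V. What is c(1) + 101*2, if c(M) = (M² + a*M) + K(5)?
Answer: 234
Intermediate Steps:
K(V) = -14 + 7*V
a = 10 (a = 6 - 1*(-4) = 6 + 4 = 10)
c(M) = 21 + M² + 10*M (c(M) = (M² + 10*M) + (-14 + 7*5) = (M² + 10*M) + (-14 + 35) = (M² + 10*M) + 21 = 21 + M² + 10*M)
c(1) + 101*2 = (21 + 1² + 10*1) + 101*2 = (21 + 1 + 10) + 202 = 32 + 202 = 234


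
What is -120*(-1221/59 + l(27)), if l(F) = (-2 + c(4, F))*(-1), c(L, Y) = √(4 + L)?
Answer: 132360/59 + 240*√2 ≈ 2582.8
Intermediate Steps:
l(F) = 2 - 2*√2 (l(F) = (-2 + √(4 + 4))*(-1) = (-2 + √8)*(-1) = (-2 + 2*√2)*(-1) = 2 - 2*√2)
-120*(-1221/59 + l(27)) = -120*(-1221/59 + (2 - 2*√2)) = -120*(-1103/59 - 2*√2) = 132360/59 + 240*√2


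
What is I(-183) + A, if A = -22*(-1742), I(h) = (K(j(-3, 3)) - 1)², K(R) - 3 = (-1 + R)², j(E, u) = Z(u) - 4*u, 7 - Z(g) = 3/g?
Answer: 40925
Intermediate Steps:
Z(g) = 7 - 3/g
j(E, u) = 7 - 4*u - 3/u (j(E, u) = (7 - 3/u) - 4*u = 7 - 4*u - 3/u)
K(R) = 3 + (-1 + R)²
I(h) = 2601 (I(h) = ((3 + (-1 + (7 - 4*3 - 3/3))²) - 1)² = ((3 + (-1 + (7 - 12 - 3*⅓))²) - 1)² = ((3 + (-1 + (7 - 12 - 1))²) - 1)² = ((3 + (-1 - 6)²) - 1)² = ((3 + (-7)²) - 1)² = ((3 + 49) - 1)² = (52 - 1)² = 51² = 2601)
A = 38324
I(-183) + A = 2601 + 38324 = 40925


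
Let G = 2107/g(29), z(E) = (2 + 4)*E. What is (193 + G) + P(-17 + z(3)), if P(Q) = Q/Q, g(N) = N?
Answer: 7733/29 ≈ 266.66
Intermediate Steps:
z(E) = 6*E
P(Q) = 1
G = 2107/29 ≈ 72.655
(193 + G) + P(-17 + z(3)) = (193 + 2107/29) + 1 = 7704/29 + 1 = 7733/29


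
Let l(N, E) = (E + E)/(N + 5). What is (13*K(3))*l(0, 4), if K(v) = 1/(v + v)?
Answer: 52/15 ≈ 3.4667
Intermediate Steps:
K(v) = 1/(2*v)
l(N, E) = 2*E/(5 + N) (l(N, E) = (2*E)/(5 + N) = 2*E/(5 + N))
(13*K(3))*l(0, 4) = (13*((½)/3))*(2*4/(5 + 0)) = (13*((½)*(⅓)))*(2*4/5) = (13*(⅙))*(2*4*(⅕)) = (13/6)*(8/5) = 52/15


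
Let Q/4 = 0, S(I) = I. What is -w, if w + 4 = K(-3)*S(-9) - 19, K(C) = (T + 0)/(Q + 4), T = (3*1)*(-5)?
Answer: -43/4 ≈ -10.750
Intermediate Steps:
T = -15 (T = 3*(-5) = -15)
Q = 0 (Q = 4*0 = 0)
K(C) = -15/4 (K(C) = (-15 + 0)/(0 + 4) = -15/4)
w = 43/4 (w = -4 + (-15/4*(-9) - 19) = -4 + (135/4 - 19) = -4 + 59/4 = 43/4 ≈ 10.750)
-w = -1*43/4 = -43/4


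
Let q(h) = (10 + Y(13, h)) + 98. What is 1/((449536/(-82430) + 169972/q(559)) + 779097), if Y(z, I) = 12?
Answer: 247290/193011818321 ≈ 1.2812e-6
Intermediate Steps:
q(h) = 120 (q(h) = (10 + 12) + 98 = 22 + 98 = 120)
1/((449536/(-82430) + 169972/q(559)) + 779097) = 1/((449536/(-82430) + 169972/120) + 779097) = 1/((449536*(-1/82430) + 169972*(1/120)) + 779097) = 1/((-224768/41215 + 42493/30) + 779097) = 1/(348921191/247290 + 779097) = 1/(193011818321/247290) = 247290/193011818321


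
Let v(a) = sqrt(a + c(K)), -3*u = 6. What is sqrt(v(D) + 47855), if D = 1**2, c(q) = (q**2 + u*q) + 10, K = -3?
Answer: sqrt(47855 + sqrt(26)) ≈ 218.77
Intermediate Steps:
u = -2 (u = -1/3*6 = -2)
c(q) = 10 + q**2 - 2*q (c(q) = (q**2 - 2*q) + 10 = 10 + q**2 - 2*q)
D = 1
v(a) = sqrt(25 + a) (v(a) = sqrt(a + (10 + (-3)**2 - 2*(-3))) = sqrt(a + (10 + 9 + 6)) = sqrt(a + 25) = sqrt(25 + a))
sqrt(v(D) + 47855) = sqrt(sqrt(25 + 1) + 47855) = sqrt(sqrt(26) + 47855) = sqrt(47855 + sqrt(26))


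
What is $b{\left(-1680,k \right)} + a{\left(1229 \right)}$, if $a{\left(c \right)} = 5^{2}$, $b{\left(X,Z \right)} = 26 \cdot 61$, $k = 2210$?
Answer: $1611$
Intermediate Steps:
$b{\left(X,Z \right)} = 1586$
$a{\left(c \right)} = 25$
$b{\left(-1680,k \right)} + a{\left(1229 \right)} = 1586 + 25 = 1611$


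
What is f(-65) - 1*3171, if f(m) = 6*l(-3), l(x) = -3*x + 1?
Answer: -3111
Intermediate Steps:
l(x) = 1 - 3*x
f(m) = 60 (f(m) = 6*(1 - 3*(-3)) = 6*(1 + 9) = 6*10 = 60)
f(-65) - 1*3171 = 60 - 1*3171 = 60 - 3171 = -3111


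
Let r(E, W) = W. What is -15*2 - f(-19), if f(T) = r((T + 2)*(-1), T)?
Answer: -11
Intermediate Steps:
f(T) = T
-15*2 - f(-19) = -15*2 - 1*(-19) = -30 + 19 = -11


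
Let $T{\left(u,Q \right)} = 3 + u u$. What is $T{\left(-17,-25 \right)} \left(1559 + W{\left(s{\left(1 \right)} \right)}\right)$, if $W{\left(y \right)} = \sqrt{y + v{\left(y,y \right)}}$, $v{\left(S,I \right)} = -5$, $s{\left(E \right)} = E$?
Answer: $455228 + 584 i \approx 4.5523 \cdot 10^{5} + 584.0 i$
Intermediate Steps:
$T{\left(u,Q \right)} = 3 + u^{2}$
$W{\left(y \right)} = \sqrt{-5 + y}$ ($W{\left(y \right)} = \sqrt{y - 5} = \sqrt{-5 + y}$)
$T{\left(-17,-25 \right)} \left(1559 + W{\left(s{\left(1 \right)} \right)}\right) = \left(3 + \left(-17\right)^{2}\right) \left(1559 + \sqrt{-5 + 1}\right) = \left(3 + 289\right) \left(1559 + \sqrt{-4}\right) = 292 \left(1559 + 2 i\right) = 455228 + 584 i$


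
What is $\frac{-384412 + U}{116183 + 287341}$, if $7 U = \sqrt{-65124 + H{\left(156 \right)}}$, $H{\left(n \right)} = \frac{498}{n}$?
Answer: $- \frac{96103}{100881} + \frac{i \sqrt{44021666}}{73441368} \approx -0.95264 + 9.0343 \cdot 10^{-5} i$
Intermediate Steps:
$U = \frac{i \sqrt{44021666}}{182}$ ($U = \frac{\sqrt{-65124 + \frac{498}{156}}}{7} = \frac{\sqrt{-65124 + 498 \cdot \frac{1}{156}}}{7} = \frac{\sqrt{-65124 + \frac{83}{26}}}{7} = \frac{\sqrt{- \frac{1693141}{26}}}{7} = \frac{\frac{1}{26} i \sqrt{44021666}}{7} = \frac{i \sqrt{44021666}}{182} \approx 36.455 i$)
$\frac{-384412 + U}{116183 + 287341} = \frac{-384412 + \frac{i \sqrt{44021666}}{182}}{116183 + 287341} = \frac{-384412 + \frac{i \sqrt{44021666}}{182}}{403524} = \left(-384412 + \frac{i \sqrt{44021666}}{182}\right) \frac{1}{403524} = - \frac{96103}{100881} + \frac{i \sqrt{44021666}}{73441368}$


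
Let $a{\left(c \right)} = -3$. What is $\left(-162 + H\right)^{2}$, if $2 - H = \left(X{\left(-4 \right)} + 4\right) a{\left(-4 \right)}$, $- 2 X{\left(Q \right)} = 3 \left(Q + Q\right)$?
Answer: $12544$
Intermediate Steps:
$X{\left(Q \right)} = - 3 Q$ ($X{\left(Q \right)} = - \frac{3 \left(Q + Q\right)}{2} = - \frac{3 \cdot 2 Q}{2} = - \frac{6 Q}{2} = - 3 Q$)
$H = 50$ ($H = 2 - \left(\left(-3\right) \left(-4\right) + 4\right) \left(-3\right) = 2 - \left(12 + 4\right) \left(-3\right) = 2 - 16 \left(-3\right) = 2 - -48 = 2 + 48 = 50$)
$\left(-162 + H\right)^{2} = \left(-162 + 50\right)^{2} = \left(-112\right)^{2} = 12544$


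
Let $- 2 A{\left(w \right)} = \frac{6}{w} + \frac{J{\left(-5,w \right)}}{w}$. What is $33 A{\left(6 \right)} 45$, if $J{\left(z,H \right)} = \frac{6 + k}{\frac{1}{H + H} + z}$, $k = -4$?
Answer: $- \frac{81675}{118} \approx -692.16$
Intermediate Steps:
$J{\left(z,H \right)} = \frac{2}{z + \frac{1}{2 H}}$ ($J{\left(z,H \right)} = \frac{6 - 4}{\frac{1}{H + H} + z} = \frac{2}{\frac{1}{2 H} + z} = \frac{2}{z + \frac{1}{2 H}}$)
$A{\left(w \right)} = - \frac{3}{w} - \frac{2}{1 - 10 w}$ ($A{\left(w \right)} = - \frac{\frac{6}{w} + \frac{4 w \frac{1}{1 + 2 w \left(-5\right)}}{w}}{2} = - \frac{\frac{6}{w} + \frac{4 w \frac{1}{1 - 10 w}}{w}}{2} = - \frac{\frac{6}{w} + \frac{4}{1 - 10 w}}{2} = - \frac{\frac{4}{1 - 10 w} + \frac{6}{w}}{2} = - \frac{3}{w} - \frac{2}{1 - 10 w}$)
$33 A{\left(6 \right)} 45 = 33 \frac{-3 + 28 \cdot 6}{6 \left(1 - 60\right)} 45 = 33 \frac{-3 + 168}{6 \left(1 - 60\right)} 45 = 33 \cdot \frac{1}{6} \frac{1}{-59} \cdot 165 \cdot 45 = 33 \cdot \frac{1}{6} \left(- \frac{1}{59}\right) 165 \cdot 45 = 33 \left(- \frac{55}{118}\right) 45 = \left(- \frac{1815}{118}\right) 45 = - \frac{81675}{118}$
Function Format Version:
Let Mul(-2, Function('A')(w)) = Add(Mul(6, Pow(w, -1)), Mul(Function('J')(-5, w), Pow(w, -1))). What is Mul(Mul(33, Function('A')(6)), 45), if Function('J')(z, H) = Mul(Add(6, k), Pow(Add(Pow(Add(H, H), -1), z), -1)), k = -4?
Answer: Rational(-81675, 118) ≈ -692.16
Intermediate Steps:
Function('J')(z, H) = Mul(2, Pow(Add(z, Mul(Rational(1, 2), Pow(H, -1))), -1)) (Function('J')(z, H) = Mul(Add(6, -4), Pow(Add(Pow(Add(H, H), -1), z), -1)) = Mul(2, Pow(Add(Pow(Mul(2, H), -1), z), -1)) = Mul(2, Pow(Add(Mul(Rational(1, 2), Pow(H, -1)), z), -1)) = Mul(2, Pow(Add(z, Mul(Rational(1, 2), Pow(H, -1))), -1)))
Function('A')(w) = Add(Mul(-3, Pow(w, -1)), Mul(-2, Pow(Add(1, Mul(-10, w)), -1))) (Function('A')(w) = Mul(Rational(-1, 2), Add(Mul(6, Pow(w, -1)), Mul(Mul(4, w, Pow(Add(1, Mul(2, w, -5)), -1)), Pow(w, -1)))) = Mul(Rational(-1, 2), Add(Mul(6, Pow(w, -1)), Mul(Mul(4, w, Pow(Add(1, Mul(-10, w)), -1)), Pow(w, -1)))) = Mul(Rational(-1, 2), Add(Mul(6, Pow(w, -1)), Mul(4, Pow(Add(1, Mul(-10, w)), -1)))) = Mul(Rational(-1, 2), Add(Mul(4, Pow(Add(1, Mul(-10, w)), -1)), Mul(6, Pow(w, -1)))) = Add(Mul(-3, Pow(w, -1)), Mul(-2, Pow(Add(1, Mul(-10, w)), -1))))
Mul(Mul(33, Function('A')(6)), 45) = Mul(Mul(33, Mul(Pow(6, -1), Pow(Add(1, Mul(-10, 6)), -1), Add(-3, Mul(28, 6)))), 45) = Mul(Mul(33, Mul(Rational(1, 6), Pow(Add(1, -60), -1), Add(-3, 168))), 45) = Mul(Mul(33, Mul(Rational(1, 6), Pow(-59, -1), 165)), 45) = Mul(Mul(33, Mul(Rational(1, 6), Rational(-1, 59), 165)), 45) = Mul(Mul(33, Rational(-55, 118)), 45) = Mul(Rational(-1815, 118), 45) = Rational(-81675, 118)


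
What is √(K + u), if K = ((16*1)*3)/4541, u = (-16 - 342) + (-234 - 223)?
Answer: I*√16805637047/4541 ≈ 28.548*I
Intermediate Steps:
u = -815 (u = -358 - 457 = -815)
K = 48/4541 (K = (16*3)*(1/4541) = 48*(1/4541) = 48/4541 ≈ 0.010570)
√(K + u) = √(48/4541 - 815) = √(-3700867/4541) = I*√16805637047/4541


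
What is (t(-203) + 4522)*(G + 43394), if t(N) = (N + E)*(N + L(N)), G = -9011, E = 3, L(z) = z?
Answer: 2947379526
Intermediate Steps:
t(N) = 2*N*(3 + N) (t(N) = (N + 3)*(N + N) = (3 + N)*(2*N) = 2*N*(3 + N))
(t(-203) + 4522)*(G + 43394) = (2*(-203)*(3 - 203) + 4522)*(-9011 + 43394) = (2*(-203)*(-200) + 4522)*34383 = (81200 + 4522)*34383 = 85722*34383 = 2947379526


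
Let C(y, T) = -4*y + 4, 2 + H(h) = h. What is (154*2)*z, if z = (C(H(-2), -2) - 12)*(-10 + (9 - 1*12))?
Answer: -32032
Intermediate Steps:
H(h) = -2 + h
C(y, T) = 4 - 4*y
z = -104 (z = ((4 - 4*(-2 - 2)) - 12)*(-10 + (9 - 1*12)) = ((4 - 4*(-4)) - 12)*(-10 + (9 - 12)) = ((4 + 16) - 12)*(-10 - 3) = (20 - 12)*(-13) = 8*(-13) = -104)
(154*2)*z = (154*2)*(-104) = 308*(-104) = -32032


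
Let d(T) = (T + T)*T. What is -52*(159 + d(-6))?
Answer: -12012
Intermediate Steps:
d(T) = 2*T² (d(T) = (2*T)*T = 2*T²)
-52*(159 + d(-6)) = -52*(159 + 2*(-6)²) = -52*(159 + 2*36) = -52*(159 + 72) = -52*231 = -12012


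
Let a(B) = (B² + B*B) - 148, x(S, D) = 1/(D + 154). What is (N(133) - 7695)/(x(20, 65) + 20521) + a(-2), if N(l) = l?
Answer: -315415039/2247050 ≈ -140.37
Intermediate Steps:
x(S, D) = 1/(154 + D)
a(B) = -148 + 2*B² (a(B) = (B² + B²) - 148 = 2*B² - 148 = -148 + 2*B²)
(N(133) - 7695)/(x(20, 65) + 20521) + a(-2) = (133 - 7695)/(1/(154 + 65) + 20521) + (-148 + 2*(-2)²) = -7562/(1/219 + 20521) + (-148 + 2*4) = -7562/(1/219 + 20521) + (-148 + 8) = -7562/4494100/219 - 140 = -7562*219/4494100 - 140 = -828039/2247050 - 140 = -315415039/2247050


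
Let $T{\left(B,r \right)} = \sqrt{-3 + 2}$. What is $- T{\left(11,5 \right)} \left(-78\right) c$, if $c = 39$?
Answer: $3042 i \approx 3042.0 i$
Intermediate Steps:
$T{\left(B,r \right)} = i$ ($T{\left(B,r \right)} = \sqrt{-1} = i$)
$- T{\left(11,5 \right)} \left(-78\right) c = - i \left(-78\right) 39 = - - 78 i 39 = - \left(-3042\right) i = 3042 i$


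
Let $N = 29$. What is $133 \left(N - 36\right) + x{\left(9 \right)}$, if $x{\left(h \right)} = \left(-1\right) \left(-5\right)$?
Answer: $-926$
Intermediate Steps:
$x{\left(h \right)} = 5$
$133 \left(N - 36\right) + x{\left(9 \right)} = 133 \left(29 - 36\right) + 5 = 133 \left(-7\right) + 5 = -931 + 5 = -926$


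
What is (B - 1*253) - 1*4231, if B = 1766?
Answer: -2718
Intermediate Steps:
(B - 1*253) - 1*4231 = (1766 - 1*253) - 1*4231 = (1766 - 253) - 4231 = 1513 - 4231 = -2718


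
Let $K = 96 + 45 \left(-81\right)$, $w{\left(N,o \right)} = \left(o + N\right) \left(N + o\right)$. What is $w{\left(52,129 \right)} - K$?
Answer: $36310$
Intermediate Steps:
$w{\left(N,o \right)} = \left(N + o\right)^{2}$ ($w{\left(N,o \right)} = \left(N + o\right) \left(N + o\right) = \left(N + o\right)^{2}$)
$K = -3549$ ($K = 96 - 3645 = -3549$)
$w{\left(52,129 \right)} - K = \left(52 + 129\right)^{2} - -3549 = 181^{2} + 3549 = 32761 + 3549 = 36310$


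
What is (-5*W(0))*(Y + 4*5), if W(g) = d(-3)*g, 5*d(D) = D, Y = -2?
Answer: 0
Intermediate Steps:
d(D) = D/5
W(g) = -3*g/5 (W(g) = ((⅕)*(-3))*g = -3*g/5)
(-5*W(0))*(Y + 4*5) = (-(-3)*0)*(-2 + 4*5) = (-5*0)*(-2 + 20) = 0*18 = 0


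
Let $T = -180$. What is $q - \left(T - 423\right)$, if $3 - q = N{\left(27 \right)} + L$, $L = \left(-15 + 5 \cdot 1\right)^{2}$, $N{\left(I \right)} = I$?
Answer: $479$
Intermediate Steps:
$L = 100$ ($L = \left(-15 + 5\right)^{2} = \left(-10\right)^{2} = 100$)
$q = -124$ ($q = 3 - \left(27 + 100\right) = 3 - 127 = -124$)
$q - \left(T - 423\right) = -124 - \left(-180 - 423\right) = -124 - -603 = -124 + 603 = 479$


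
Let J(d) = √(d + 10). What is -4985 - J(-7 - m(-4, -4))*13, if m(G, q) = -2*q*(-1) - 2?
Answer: -4985 - 13*√13 ≈ -5031.9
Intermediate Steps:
m(G, q) = -2 + 2*q (m(G, q) = -(-2)*q - 2 = 2*q - 2 = -2 + 2*q)
J(d) = √(10 + d)
-4985 - J(-7 - m(-4, -4))*13 = -4985 - √(10 + (-7 - (-2 + 2*(-4))))*13 = -4985 - √(10 + (-7 - (-2 - 8)))*13 = -4985 - √(10 + (-7 - 1*(-10)))*13 = -4985 - √(10 + (-7 + 10))*13 = -4985 - √(10 + 3)*13 = -4985 - √13*13 = -4985 - 13*√13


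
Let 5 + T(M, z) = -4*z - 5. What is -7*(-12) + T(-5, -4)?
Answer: 90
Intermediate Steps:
T(M, z) = -10 - 4*z (T(M, z) = -5 + (-4*z - 5) = -5 + (-5 - 4*z) = -10 - 4*z)
-7*(-12) + T(-5, -4) = -7*(-12) + (-10 - 4*(-4)) = 84 + (-10 + 16) = 84 + 6 = 90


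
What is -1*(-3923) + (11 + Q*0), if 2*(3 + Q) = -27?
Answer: 3934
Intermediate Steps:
Q = -33/2 (Q = -3 + (½)*(-27) = -3 - 27/2 = -33/2 ≈ -16.500)
-1*(-3923) + (11 + Q*0) = -1*(-3923) + (11 - 33/2*0) = 3923 + (11 + 0) = 3923 + 11 = 3934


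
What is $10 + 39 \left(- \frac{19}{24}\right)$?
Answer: $- \frac{167}{8} \approx -20.875$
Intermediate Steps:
$10 + 39 \left(- \frac{19}{24}\right) = 10 - \frac{247}{8} = - \frac{167}{8}$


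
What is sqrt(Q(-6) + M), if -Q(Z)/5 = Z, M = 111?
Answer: sqrt(141) ≈ 11.874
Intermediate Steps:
Q(Z) = -5*Z
sqrt(Q(-6) + M) = sqrt(-5*(-6) + 111) = sqrt(30 + 111) = sqrt(141)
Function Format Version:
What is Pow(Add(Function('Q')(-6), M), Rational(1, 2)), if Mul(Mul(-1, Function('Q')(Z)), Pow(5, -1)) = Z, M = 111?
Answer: Pow(141, Rational(1, 2)) ≈ 11.874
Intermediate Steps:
Function('Q')(Z) = Mul(-5, Z)
Pow(Add(Function('Q')(-6), M), Rational(1, 2)) = Pow(Add(Mul(-5, -6), 111), Rational(1, 2)) = Pow(Add(30, 111), Rational(1, 2)) = Pow(141, Rational(1, 2))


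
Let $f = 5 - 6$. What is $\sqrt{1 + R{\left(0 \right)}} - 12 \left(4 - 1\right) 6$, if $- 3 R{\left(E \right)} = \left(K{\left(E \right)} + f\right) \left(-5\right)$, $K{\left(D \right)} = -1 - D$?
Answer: $-216 + \frac{i \sqrt{21}}{3} \approx -216.0 + 1.5275 i$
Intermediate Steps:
$f = -1$ ($f = 5 - 6 = -1$)
$R{\left(E \right)} = - \frac{10}{3} - \frac{5 E}{3}$ ($R{\left(E \right)} = - \frac{\left(\left(-1 - E\right) - 1\right) \left(-5\right)}{3} = - \frac{\left(-2 - E\right) \left(-5\right)}{3} = - \frac{10 + 5 E}{3} = - \frac{10}{3} - \frac{5 E}{3}$)
$\sqrt{1 + R{\left(0 \right)}} - 12 \left(4 - 1\right) 6 = \sqrt{1 - \frac{10}{3}} - 12 \left(4 - 1\right) 6 = \sqrt{1 + \left(- \frac{10}{3} + 0\right)} - 12 \cdot 3 \cdot 6 = \sqrt{1 - \frac{10}{3}} - 216 = \sqrt{- \frac{7}{3}} - 216 = \frac{i \sqrt{21}}{3} - 216 = -216 + \frac{i \sqrt{21}}{3}$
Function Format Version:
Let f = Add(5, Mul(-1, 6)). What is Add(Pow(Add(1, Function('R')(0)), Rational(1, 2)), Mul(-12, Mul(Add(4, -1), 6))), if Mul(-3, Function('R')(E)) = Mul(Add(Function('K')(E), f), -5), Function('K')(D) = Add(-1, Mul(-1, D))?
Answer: Add(-216, Mul(Rational(1, 3), I, Pow(21, Rational(1, 2)))) ≈ Add(-216.00, Mul(1.5275, I))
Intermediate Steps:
f = -1 (f = Add(5, -6) = -1)
Function('R')(E) = Add(Rational(-10, 3), Mul(Rational(-5, 3), E)) (Function('R')(E) = Mul(Rational(-1, 3), Mul(Add(Add(-1, Mul(-1, E)), -1), -5)) = Mul(Rational(-1, 3), Mul(Add(-2, Mul(-1, E)), -5)) = Mul(Rational(-1, 3), Add(10, Mul(5, E))) = Add(Rational(-10, 3), Mul(Rational(-5, 3), E)))
Add(Pow(Add(1, Function('R')(0)), Rational(1, 2)), Mul(-12, Mul(Add(4, -1), 6))) = Add(Pow(Add(1, Add(Rational(-10, 3), Mul(Rational(-5, 3), 0))), Rational(1, 2)), Mul(-12, Mul(Add(4, -1), 6))) = Add(Pow(Add(1, Add(Rational(-10, 3), 0)), Rational(1, 2)), Mul(-12, Mul(3, 6))) = Add(Pow(Add(1, Rational(-10, 3)), Rational(1, 2)), Mul(-12, 18)) = Add(Pow(Rational(-7, 3), Rational(1, 2)), -216) = Add(Mul(Rational(1, 3), I, Pow(21, Rational(1, 2))), -216) = Add(-216, Mul(Rational(1, 3), I, Pow(21, Rational(1, 2))))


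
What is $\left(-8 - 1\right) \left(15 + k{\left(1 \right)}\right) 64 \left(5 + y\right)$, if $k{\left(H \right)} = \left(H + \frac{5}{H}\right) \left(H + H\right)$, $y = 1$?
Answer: $-93312$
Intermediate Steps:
$k{\left(H \right)} = 2 H \left(H + \frac{5}{H}\right)$ ($k{\left(H \right)} = \left(H + \frac{5}{H}\right) 2 H = 2 H \left(H + \frac{5}{H}\right)$)
$\left(-8 - 1\right) \left(15 + k{\left(1 \right)}\right) 64 \left(5 + y\right) = \left(-8 - 1\right) \left(15 + \left(10 + 2 \cdot 1^{2}\right)\right) 64 \left(5 + 1\right) = - 9 \left(15 + \left(10 + 2 \cdot 1\right)\right) 64 \cdot 6 = - 9 \left(15 + \left(10 + 2\right)\right) 384 = - 9 \left(15 + 12\right) 384 = \left(-9\right) 27 \cdot 384 = \left(-243\right) 384 = -93312$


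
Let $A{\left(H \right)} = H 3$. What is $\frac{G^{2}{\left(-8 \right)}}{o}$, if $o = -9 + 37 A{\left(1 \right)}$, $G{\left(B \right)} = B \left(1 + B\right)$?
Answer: $\frac{1568}{51} \approx 30.745$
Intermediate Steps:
$A{\left(H \right)} = 3 H$
$o = 102$ ($o = -9 + 37 \cdot 3 \cdot 1 = -9 + 37 \cdot 3 = -9 + 111 = 102$)
$\frac{G^{2}{\left(-8 \right)}}{o} = \frac{\left(- 8 \left(1 - 8\right)\right)^{2}}{102} = \left(\left(-8\right) \left(-7\right)\right)^{2} \cdot \frac{1}{102} = 56^{2} \cdot \frac{1}{102} = 3136 \cdot \frac{1}{102} = \frac{1568}{51}$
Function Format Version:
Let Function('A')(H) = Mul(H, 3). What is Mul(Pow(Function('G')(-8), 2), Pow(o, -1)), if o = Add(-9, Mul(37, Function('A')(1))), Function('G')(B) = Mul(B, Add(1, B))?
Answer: Rational(1568, 51) ≈ 30.745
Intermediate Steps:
Function('A')(H) = Mul(3, H)
o = 102 (o = Add(-9, Mul(37, Mul(3, 1))) = Add(-9, Mul(37, 3)) = Add(-9, 111) = 102)
Mul(Pow(Function('G')(-8), 2), Pow(o, -1)) = Mul(Pow(Mul(-8, Add(1, -8)), 2), Pow(102, -1)) = Mul(Pow(Mul(-8, -7), 2), Rational(1, 102)) = Mul(Pow(56, 2), Rational(1, 102)) = Mul(3136, Rational(1, 102)) = Rational(1568, 51)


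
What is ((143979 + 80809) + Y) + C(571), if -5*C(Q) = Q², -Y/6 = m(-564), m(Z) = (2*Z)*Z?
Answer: -18287861/5 ≈ -3.6576e+6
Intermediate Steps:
m(Z) = 2*Z²
Y = -3817152 (Y = -12*(-564)² = -12*318096 = -6*636192 = -3817152)
C(Q) = -Q²/5
((143979 + 80809) + Y) + C(571) = ((143979 + 80809) - 3817152) - ⅕*571² = (224788 - 3817152) - ⅕*326041 = -3592364 - 326041/5 = -18287861/5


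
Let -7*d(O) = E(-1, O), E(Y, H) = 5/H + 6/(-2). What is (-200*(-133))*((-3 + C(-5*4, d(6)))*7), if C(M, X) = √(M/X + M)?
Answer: -558600 + 1862000*I*√143/13 ≈ -5.586e+5 + 1.7128e+6*I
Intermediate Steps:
E(Y, H) = -3 + 5/H (E(Y, H) = 5/H + 6*(-½) = 5/H - 3 = -3 + 5/H)
d(O) = 3/7 - 5/(7*O) (d(O) = -(-3 + 5/O)/7 = 3/7 - 5/(7*O))
C(M, X) = √(M + M/X)
(-200*(-133))*((-3 + C(-5*4, d(6)))*7) = (-200*(-133))*((-3 + √(-5*4 + (-5*4)/(((⅐)*(-5 + 3*6)/6))))*7) = 26600*((-3 + √(-20 - 20*42/(-5 + 18)))*7) = 26600*((-3 + √(-20 - 20/((⅐)*(⅙)*13)))*7) = 26600*((-3 + √(-20 - 20/13/42))*7) = 26600*((-3 + √(-20 - 20*42/13))*7) = 26600*((-3 + √(-20 - 840/13))*7) = 26600*((-3 + √(-1100/13))*7) = 26600*((-3 + 10*I*√143/13)*7) = 26600*(-21 + 70*I*√143/13) = -558600 + 1862000*I*√143/13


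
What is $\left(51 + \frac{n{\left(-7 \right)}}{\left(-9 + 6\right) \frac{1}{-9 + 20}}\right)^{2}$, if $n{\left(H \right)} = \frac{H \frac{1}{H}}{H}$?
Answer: $\frac{1170724}{441} \approx 2654.7$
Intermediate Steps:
$n{\left(H \right)} = \frac{1}{H}$ ($n{\left(H \right)} = 1 \frac{1}{H} = \frac{1}{H}$)
$\left(51 + \frac{n{\left(-7 \right)}}{\left(-9 + 6\right) \frac{1}{-9 + 20}}\right)^{2} = \left(51 + \frac{1}{\left(-7\right) \frac{-9 + 6}{-9 + 20}}\right)^{2} = \left(51 - \frac{1}{7 \left(- \frac{3}{11}\right)}\right)^{2} = \left(51 - - \frac{11}{21}\right)^{2} = \left(51 + \frac{11}{21}\right)^{2} = \left(\frac{1082}{21}\right)^{2} = \frac{1170724}{441}$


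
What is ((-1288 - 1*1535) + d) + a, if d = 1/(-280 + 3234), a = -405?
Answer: -9535511/2954 ≈ -3228.0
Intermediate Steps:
d = 1/2954 ≈ 0.00033852
((-1288 - 1*1535) + d) + a = ((-1288 - 1*1535) + 1/2954) - 405 = ((-1288 - 1535) + 1/2954) - 405 = (-2823 + 1/2954) - 405 = -8339141/2954 - 405 = -9535511/2954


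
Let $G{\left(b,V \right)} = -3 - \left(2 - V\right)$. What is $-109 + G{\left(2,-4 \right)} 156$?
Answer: $-1513$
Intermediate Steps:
$G{\left(b,V \right)} = -5 + V$ ($G{\left(b,V \right)} = -3 + \left(-2 + V\right) = -5 + V$)
$-109 + G{\left(2,-4 \right)} 156 = -109 + \left(-5 - 4\right) 156 = -109 - 1404 = -1513$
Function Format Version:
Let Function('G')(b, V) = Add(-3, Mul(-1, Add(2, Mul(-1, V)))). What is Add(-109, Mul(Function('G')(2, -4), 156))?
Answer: -1513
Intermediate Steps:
Function('G')(b, V) = Add(-5, V) (Function('G')(b, V) = Add(-3, Add(-2, V)) = Add(-5, V))
Add(-109, Mul(Function('G')(2, -4), 156)) = Add(-109, Mul(Add(-5, -4), 156)) = Add(-109, Mul(-9, 156)) = Add(-109, -1404) = -1513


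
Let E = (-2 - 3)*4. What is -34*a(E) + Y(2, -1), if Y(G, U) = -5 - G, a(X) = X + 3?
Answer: 571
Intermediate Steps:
E = -20 (E = -5*4 = -20)
a(X) = 3 + X
-34*a(E) + Y(2, -1) = -34*(3 - 20) + (-5 - 1*2) = -34*(-17) + (-5 - 2) = 578 - 7 = 571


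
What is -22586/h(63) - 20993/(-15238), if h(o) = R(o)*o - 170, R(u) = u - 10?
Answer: -277638651/48289222 ≈ -5.7495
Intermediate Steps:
R(u) = -10 + u
h(o) = -170 + o*(-10 + o) (h(o) = (-10 + o)*o - 170 = o*(-10 + o) - 170 = -170 + o*(-10 + o))
-22586/h(63) - 20993/(-15238) = -22586/(-170 + 63*(-10 + 63)) - 20993/(-15238) = -22586/(-170 + 63*53) - 20993*(-1/15238) = -22586/(-170 + 3339) + 20993/15238 = -22586/3169 + 20993/15238 = -277638651/48289222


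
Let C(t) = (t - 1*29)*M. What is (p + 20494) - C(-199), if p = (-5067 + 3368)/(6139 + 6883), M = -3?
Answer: 257964121/13022 ≈ 19810.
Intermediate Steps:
p = -1699/13022 ≈ -0.13047
C(t) = 87 - 3*t (C(t) = (t - 1*29)*(-3) = (t - 29)*(-3) = (-29 + t)*(-3) = 87 - 3*t)
(p + 20494) - C(-199) = (-1699/13022 + 20494) - (87 - 3*(-199)) = 266871169/13022 - (87 + 597) = 266871169/13022 - 1*684 = 266871169/13022 - 684 = 257964121/13022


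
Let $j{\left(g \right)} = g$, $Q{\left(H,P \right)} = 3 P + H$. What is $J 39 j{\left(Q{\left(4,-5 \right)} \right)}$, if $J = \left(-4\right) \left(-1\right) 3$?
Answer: $-5148$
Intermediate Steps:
$Q{\left(H,P \right)} = H + 3 P$
$J = 12$ ($J = 4 \cdot 3 = 12$)
$J 39 j{\left(Q{\left(4,-5 \right)} \right)} = 12 \cdot 39 \left(4 + 3 \left(-5\right)\right) = 468 \left(4 - 15\right) = 468 \left(-11\right) = -5148$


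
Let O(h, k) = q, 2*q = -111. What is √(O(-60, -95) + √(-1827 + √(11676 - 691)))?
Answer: √(-222 + 4*√(-1827 + 13*√65))/2 ≈ 2.6268 + 7.8994*I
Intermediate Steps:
q = -111/2 (q = (½)*(-111) = -111/2 ≈ -55.500)
O(h, k) = -111/2
√(O(-60, -95) + √(-1827 + √(11676 - 691))) = √(-111/2 + √(-1827 + √(11676 - 691))) = √(-111/2 + √(-1827 + √10985)) = √(-111/2 + √(-1827 + 13*√65))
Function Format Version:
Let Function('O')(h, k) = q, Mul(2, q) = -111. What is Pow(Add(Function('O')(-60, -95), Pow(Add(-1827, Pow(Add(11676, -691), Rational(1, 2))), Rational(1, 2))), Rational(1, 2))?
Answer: Mul(Rational(1, 2), Pow(Add(-222, Mul(4, Pow(Add(-1827, Mul(13, Pow(65, Rational(1, 2)))), Rational(1, 2)))), Rational(1, 2))) ≈ Add(2.6268, Mul(7.8994, I))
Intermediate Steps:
q = Rational(-111, 2) (q = Mul(Rational(1, 2), -111) = Rational(-111, 2) ≈ -55.500)
Function('O')(h, k) = Rational(-111, 2)
Pow(Add(Function('O')(-60, -95), Pow(Add(-1827, Pow(Add(11676, -691), Rational(1, 2))), Rational(1, 2))), Rational(1, 2)) = Pow(Add(Rational(-111, 2), Pow(Add(-1827, Pow(Add(11676, -691), Rational(1, 2))), Rational(1, 2))), Rational(1, 2)) = Pow(Add(Rational(-111, 2), Pow(Add(-1827, Pow(10985, Rational(1, 2))), Rational(1, 2))), Rational(1, 2)) = Pow(Add(Rational(-111, 2), Pow(Add(-1827, Mul(13, Pow(65, Rational(1, 2)))), Rational(1, 2))), Rational(1, 2))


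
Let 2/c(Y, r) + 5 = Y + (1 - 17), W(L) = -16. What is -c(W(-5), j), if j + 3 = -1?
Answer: 2/37 ≈ 0.054054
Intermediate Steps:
j = -4 (j = -3 - 1 = -4)
c(Y, r) = 2/(-21 + Y) (c(Y, r) = 2/(-5 + (Y + (1 - 17))) = 2/(-5 + (Y - 16)) = 2/(-5 + (-16 + Y)) = 2/(-21 + Y))
-c(W(-5), j) = -2/(-21 - 16) = -2/(-37) = -2*(-1)/37 = -1*(-2/37) = 2/37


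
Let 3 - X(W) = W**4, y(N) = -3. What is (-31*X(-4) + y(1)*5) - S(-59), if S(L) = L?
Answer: 7887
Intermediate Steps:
X(W) = 3 - W**4
(-31*X(-4) + y(1)*5) - S(-59) = (-31*(3 - 1*(-4)**4) - 3*5) - 1*(-59) = (-31*(3 - 1*256) - 15) + 59 = (-31*(3 - 256) - 15) + 59 = (-31*(-253) - 15) + 59 = (7843 - 15) + 59 = 7828 + 59 = 7887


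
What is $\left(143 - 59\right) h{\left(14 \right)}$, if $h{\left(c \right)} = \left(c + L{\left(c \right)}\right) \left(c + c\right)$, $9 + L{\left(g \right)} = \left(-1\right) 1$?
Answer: $9408$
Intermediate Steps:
$L{\left(g \right)} = -10$ ($L{\left(g \right)} = -9 - 1 = -10$)
$h{\left(c \right)} = 2 c \left(-10 + c\right)$ ($h{\left(c \right)} = \left(c - 10\right) \left(c + c\right) = \left(-10 + c\right) 2 c = 2 c \left(-10 + c\right)$)
$\left(143 - 59\right) h{\left(14 \right)} = \left(143 - 59\right) 2 \cdot 14 \left(-10 + 14\right) = 84 \cdot 2 \cdot 14 \cdot 4 = 84 \cdot 112 = 9408$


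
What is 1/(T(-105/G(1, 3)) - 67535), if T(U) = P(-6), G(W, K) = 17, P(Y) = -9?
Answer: -1/67544 ≈ -1.4805e-5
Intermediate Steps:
T(U) = -9
1/(T(-105/G(1, 3)) - 67535) = 1/(-9 - 67535) = 1/(-67544) = -1/67544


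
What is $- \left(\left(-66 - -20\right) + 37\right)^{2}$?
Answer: $-81$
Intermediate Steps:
$- \left(\left(-66 - -20\right) + 37\right)^{2} = - \left(\left(-66 + 20\right) + 37\right)^{2} = - \left(-46 + 37\right)^{2} = - \left(-9\right)^{2} = \left(-1\right) 81 = -81$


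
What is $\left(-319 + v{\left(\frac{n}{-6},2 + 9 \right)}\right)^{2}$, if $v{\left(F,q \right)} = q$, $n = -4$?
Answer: $94864$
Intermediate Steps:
$\left(-319 + v{\left(\frac{n}{-6},2 + 9 \right)}\right)^{2} = \left(-319 + \left(2 + 9\right)\right)^{2} = \left(-319 + 11\right)^{2} = \left(-308\right)^{2} = 94864$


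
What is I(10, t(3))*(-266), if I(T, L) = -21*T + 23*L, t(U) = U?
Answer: 37506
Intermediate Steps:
I(10, t(3))*(-266) = (-21*10 + 23*3)*(-266) = (-210 + 69)*(-266) = -141*(-266) = 37506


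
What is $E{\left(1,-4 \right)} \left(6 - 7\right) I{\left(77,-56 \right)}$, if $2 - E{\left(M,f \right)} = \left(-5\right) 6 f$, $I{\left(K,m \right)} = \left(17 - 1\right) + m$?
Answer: $-4720$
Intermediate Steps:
$I{\left(K,m \right)} = 16 + m$
$E{\left(M,f \right)} = 2 + 30 f$ ($E{\left(M,f \right)} = 2 - \left(-5\right) 6 f = 2 - - 30 f = 2 + 30 f$)
$E{\left(1,-4 \right)} \left(6 - 7\right) I{\left(77,-56 \right)} = \left(2 + 30 \left(-4\right)\right) \left(6 - 7\right) \left(16 - 56\right) = \left(2 - 120\right) \left(-1\right) \left(-40\right) = \left(-118\right) \left(-1\right) \left(-40\right) = 118 \left(-40\right) = -4720$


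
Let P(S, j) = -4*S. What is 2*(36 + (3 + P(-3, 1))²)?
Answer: 522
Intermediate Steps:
2*(36 + (3 + P(-3, 1))²) = 2*(36 + (3 - 4*(-3))²) = 2*(36 + (3 + 12)²) = 2*(36 + 15²) = 2*(36 + 225) = 2*261 = 522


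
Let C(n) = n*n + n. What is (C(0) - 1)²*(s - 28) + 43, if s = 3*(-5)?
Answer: 0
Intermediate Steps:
C(n) = n + n² (C(n) = n² + n = n + n²)
s = -15
(C(0) - 1)²*(s - 28) + 43 = (0*(1 + 0) - 1)²*(-15 - 28) + 43 = (0*1 - 1)²*(-43) + 43 = (0 - 1)²*(-43) + 43 = (-1)²*(-43) + 43 = 1*(-43) + 43 = -43 + 43 = 0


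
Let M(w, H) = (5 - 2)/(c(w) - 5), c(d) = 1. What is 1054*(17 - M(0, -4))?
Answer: 37417/2 ≈ 18709.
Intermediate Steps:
M(w, H) = -¾ (M(w, H) = (5 - 2)/(1 - 5) = 3/(-4) = 3*(-¼) = -¾)
1054*(17 - M(0, -4)) = 1054*(17 - 1*(-¾)) = 1054*(17 + ¾) = 1054*(71/4) = 37417/2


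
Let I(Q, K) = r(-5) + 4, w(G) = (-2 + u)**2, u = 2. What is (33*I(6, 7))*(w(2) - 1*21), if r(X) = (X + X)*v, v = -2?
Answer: -16632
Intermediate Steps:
w(G) = 0 (w(G) = (-2 + 2)**2 = 0**2 = 0)
r(X) = -4*X (r(X) = (X + X)*(-2) = (2*X)*(-2) = -4*X)
I(Q, K) = 24 (I(Q, K) = -4*(-5) + 4 = 20 + 4 = 24)
(33*I(6, 7))*(w(2) - 1*21) = (33*24)*(0 - 1*21) = 792*(0 - 21) = 792*(-21) = -16632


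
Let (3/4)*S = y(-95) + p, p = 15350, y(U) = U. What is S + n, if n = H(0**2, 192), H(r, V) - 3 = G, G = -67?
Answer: 20276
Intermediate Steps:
H(r, V) = -64 (H(r, V) = 3 - 67 = -64)
n = -64
S = 20340 (S = 4*(-95 + 15350)/3 = (4/3)*15255 = 20340)
S + n = 20340 - 64 = 20276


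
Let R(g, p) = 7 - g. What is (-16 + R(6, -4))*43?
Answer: -645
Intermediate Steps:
(-16 + R(6, -4))*43 = (-16 + (7 - 1*6))*43 = (-16 + (7 - 6))*43 = (-16 + 1)*43 = -15*43 = -645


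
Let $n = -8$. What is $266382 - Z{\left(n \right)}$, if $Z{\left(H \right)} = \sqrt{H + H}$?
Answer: $266382 - 4 i \approx 2.6638 \cdot 10^{5} - 4.0 i$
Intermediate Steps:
$Z{\left(H \right)} = \sqrt{2} \sqrt{H}$ ($Z{\left(H \right)} = \sqrt{2 H} = \sqrt{2} \sqrt{H}$)
$266382 - Z{\left(n \right)} = 266382 - \sqrt{2} \sqrt{-8} = 266382 - \sqrt{2} \cdot 2 i \sqrt{2} = 266382 - 4 i$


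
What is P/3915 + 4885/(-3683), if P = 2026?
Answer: -402173/497205 ≈ -0.80887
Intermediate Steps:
P/3915 + 4885/(-3683) = 2026/3915 + 4885/(-3683) = 2026*(1/3915) + 4885*(-1/3683) = 2026/3915 - 4885/3683 = -402173/497205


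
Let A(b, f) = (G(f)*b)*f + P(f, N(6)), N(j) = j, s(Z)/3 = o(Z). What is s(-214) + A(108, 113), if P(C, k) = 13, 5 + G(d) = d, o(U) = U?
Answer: 1317403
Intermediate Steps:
G(d) = -5 + d
s(Z) = 3*Z
A(b, f) = 13 + b*f*(-5 + f) (A(b, f) = ((-5 + f)*b)*f + 13 = (b*(-5 + f))*f + 13 = b*f*(-5 + f) + 13 = 13 + b*f*(-5 + f))
s(-214) + A(108, 113) = 3*(-214) + (13 + 108*113*(-5 + 113)) = -642 + (13 + 108*113*108) = -642 + (13 + 1318032) = -642 + 1318045 = 1317403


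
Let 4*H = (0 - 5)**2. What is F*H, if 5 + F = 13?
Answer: 50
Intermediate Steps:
F = 8 (F = -5 + 13 = 8)
H = 25/4 (H = (0 - 5)**2/4 = (1/4)*(-5)**2 = (1/4)*25 = 25/4 ≈ 6.2500)
F*H = 8*(25/4) = 50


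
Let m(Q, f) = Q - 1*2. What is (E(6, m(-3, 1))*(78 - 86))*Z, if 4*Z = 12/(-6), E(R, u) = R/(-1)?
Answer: -24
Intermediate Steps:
m(Q, f) = -2 + Q (m(Q, f) = Q - 2 = -2 + Q)
E(R, u) = -R (E(R, u) = R*(-1) = -R)
Z = -½ (Z = (12/(-6))/4 = (12*(-⅙))/4 = (¼)*(-2) = -½ ≈ -0.50000)
(E(6, m(-3, 1))*(78 - 86))*Z = ((-1*6)*(78 - 86))*(-½) = -6*(-8)*(-½) = 48*(-½) = -24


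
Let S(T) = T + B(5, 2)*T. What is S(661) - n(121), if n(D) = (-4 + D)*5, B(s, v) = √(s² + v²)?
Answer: 76 + 661*√29 ≈ 3635.6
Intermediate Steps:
n(D) = -20 + 5*D
S(T) = T + T*√29 (S(T) = T + √(5² + 2²)*T = T + √(25 + 4)*T = T + √29*T = T + T*√29)
S(661) - n(121) = 661*(1 + √29) - (-20 + 5*121) = (661 + 661*√29) - (-20 + 605) = (661 + 661*√29) - 1*585 = (661 + 661*√29) - 585 = 76 + 661*√29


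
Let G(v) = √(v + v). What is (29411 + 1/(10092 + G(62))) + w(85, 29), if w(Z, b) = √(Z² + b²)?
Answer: 748865384458/25462085 + √8066 - √31/50924170 ≈ 29501.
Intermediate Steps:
G(v) = √2*√v (G(v) = √(2*v) = √2*√v)
(29411 + 1/(10092 + G(62))) + w(85, 29) = (29411 + 1/(10092 + √2*√62)) + √(85² + 29²) = (29411 + 1/(10092 + 2*√31)) + √(7225 + 841) = (29411 + 1/(10092 + 2*√31)) + √8066 = 29411 + √8066 + 1/(10092 + 2*√31)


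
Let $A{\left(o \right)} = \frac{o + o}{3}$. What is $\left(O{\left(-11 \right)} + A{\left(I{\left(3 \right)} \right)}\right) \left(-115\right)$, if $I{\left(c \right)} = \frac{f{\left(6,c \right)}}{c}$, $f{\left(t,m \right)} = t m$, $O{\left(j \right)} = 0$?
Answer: $-460$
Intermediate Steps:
$f{\left(t,m \right)} = m t$
$I{\left(c \right)} = 6$ ($I{\left(c \right)} = \frac{c 6}{c} = \frac{6 c}{c} = 6$)
$A{\left(o \right)} = \frac{2 o}{3}$ ($A{\left(o \right)} = 2 o \frac{1}{3} = \frac{2 o}{3}$)
$\left(O{\left(-11 \right)} + A{\left(I{\left(3 \right)} \right)}\right) \left(-115\right) = \left(0 + \frac{2}{3} \cdot 6\right) \left(-115\right) = \left(0 + 4\right) \left(-115\right) = 4 \left(-115\right) = -460$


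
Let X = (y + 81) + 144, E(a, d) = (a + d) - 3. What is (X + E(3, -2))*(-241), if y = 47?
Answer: -65070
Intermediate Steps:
E(a, d) = -3 + a + d
X = 272 (X = (47 + 81) + 144 = 128 + 144 = 272)
(X + E(3, -2))*(-241) = (272 + (-3 + 3 - 2))*(-241) = (272 - 2)*(-241) = 270*(-241) = -65070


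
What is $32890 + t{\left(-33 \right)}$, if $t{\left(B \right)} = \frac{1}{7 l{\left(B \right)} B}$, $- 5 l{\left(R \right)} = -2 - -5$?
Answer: $\frac{22792775}{693} \approx 32890.0$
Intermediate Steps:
$l{\left(R \right)} = - \frac{3}{5}$ ($l{\left(R \right)} = - \frac{-2 - -5}{5} = - \frac{-2 + 5}{5} = \left(- \frac{1}{5}\right) 3 = - \frac{3}{5}$)
$t{\left(B \right)} = - \frac{5}{21 B}$ ($t{\left(B \right)} = \frac{1}{7 \left(- \frac{3}{5}\right) B} = \frac{1}{\left(- \frac{21}{5}\right) B} = - \frac{5}{21 B}$)
$32890 + t{\left(-33 \right)} = 32890 - \frac{5}{21 \left(-33\right)} = 32890 - - \frac{5}{693} = 32890 + \frac{5}{693} = \frac{22792775}{693}$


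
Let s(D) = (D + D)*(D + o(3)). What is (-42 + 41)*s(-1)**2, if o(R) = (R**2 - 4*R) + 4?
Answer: 0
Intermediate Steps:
o(R) = 4 + R**2 - 4*R
s(D) = 2*D*(1 + D) (s(D) = (D + D)*(D + (4 + 3**2 - 4*3)) = (2*D)*(D + (4 + 9 - 12)) = (2*D)*(D + 1) = (2*D)*(1 + D) = 2*D*(1 + D))
(-42 + 41)*s(-1)**2 = (-42 + 41)*(2*(-1)*(1 - 1))**2 = -(2*(-1)*0)**2 = -1*0**2 = -1*0 = 0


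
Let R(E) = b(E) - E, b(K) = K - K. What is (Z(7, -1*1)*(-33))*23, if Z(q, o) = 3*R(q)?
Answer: 15939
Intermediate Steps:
b(K) = 0
R(E) = -E (R(E) = 0 - E = -E)
Z(q, o) = -3*q (Z(q, o) = 3*(-q) = -3*q)
(Z(7, -1*1)*(-33))*23 = (-3*7*(-33))*23 = -21*(-33)*23 = 693*23 = 15939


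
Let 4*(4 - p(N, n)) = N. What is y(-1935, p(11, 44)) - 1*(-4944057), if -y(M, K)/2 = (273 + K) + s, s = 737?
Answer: 9884069/2 ≈ 4.9420e+6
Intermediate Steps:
p(N, n) = 4 - N/4
y(M, K) = -2020 - 2*K (y(M, K) = -2*((273 + K) + 737) = -2*(1010 + K) = -2020 - 2*K)
y(-1935, p(11, 44)) - 1*(-4944057) = (-2020 - 2*(4 - ¼*11)) - 1*(-4944057) = (-2020 - 2*(4 - 11/4)) + 4944057 = (-2020 - 2*5/4) + 4944057 = (-2020 - 5/2) + 4944057 = -4045/2 + 4944057 = 9884069/2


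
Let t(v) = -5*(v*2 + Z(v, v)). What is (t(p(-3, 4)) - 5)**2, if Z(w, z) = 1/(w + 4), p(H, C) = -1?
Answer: 100/9 ≈ 11.111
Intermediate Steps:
Z(w, z) = 1/(4 + w)
t(v) = -10*v - 5/(4 + v) (t(v) = -5*(v*2 + 1/(4 + v)) = -5*(2*v + 1/(4 + v)) = -5*(1/(4 + v) + 2*v) = -10*v - 5/(4 + v))
(t(p(-3, 4)) - 5)**2 = (5*(-1 - 2*(-1)*(4 - 1))/(4 - 1) - 5)**2 = (5*(-1 - 2*(-1)*3)/3 - 5)**2 = (5*(1/3)*(-1 + 6) - 5)**2 = (5*(1/3)*5 - 5)**2 = (25/3 - 5)**2 = (10/3)**2 = 100/9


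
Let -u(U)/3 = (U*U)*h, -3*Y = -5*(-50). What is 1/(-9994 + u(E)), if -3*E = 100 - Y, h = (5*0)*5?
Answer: -1/9994 ≈ -0.00010006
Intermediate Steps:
Y = -250/3 (Y = -(-5)*(-50)/3 = -⅓*250 = -250/3 ≈ -83.333)
h = 0 (h = 0*5 = 0)
E = -550/9 (E = -(100 - 1*(-250/3))/3 = -(100 + 250/3)/3 = -⅓*550/3 = -550/9 ≈ -61.111)
u(U) = 0 (u(U) = -3*U*U*0 = -3*U²*0 = -3*0 = 0)
1/(-9994 + u(E)) = 1/(-9994 + 0) = 1/(-9994) = -1/9994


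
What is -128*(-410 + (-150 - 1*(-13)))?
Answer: 70016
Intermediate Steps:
-128*(-410 + (-150 - 1*(-13))) = -128*(-410 + (-150 + 13)) = -128*(-410 - 137) = -128*(-547) = 70016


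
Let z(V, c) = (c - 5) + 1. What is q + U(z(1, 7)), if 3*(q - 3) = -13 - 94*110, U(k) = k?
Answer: -3445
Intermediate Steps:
z(V, c) = -4 + c (z(V, c) = (-5 + c) + 1 = -4 + c)
q = -3448 (q = 3 + (-13 - 94*110)/3 = 3 + (-13 - 10340)/3 = 3 + (⅓)*(-10353) = 3 - 3451 = -3448)
q + U(z(1, 7)) = -3448 + (-4 + 7) = -3448 + 3 = -3445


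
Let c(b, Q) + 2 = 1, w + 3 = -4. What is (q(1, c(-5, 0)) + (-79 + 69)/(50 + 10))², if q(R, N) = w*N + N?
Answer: 1225/36 ≈ 34.028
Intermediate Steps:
w = -7 (w = -3 - 4 = -7)
c(b, Q) = -1 (c(b, Q) = -2 + 1 = -1)
q(R, N) = -6*N (q(R, N) = -7*N + N = -6*N)
(q(1, c(-5, 0)) + (-79 + 69)/(50 + 10))² = (-6*(-1) + (-79 + 69)/(50 + 10))² = (6 - 10/60)² = (6 - 10*1/60)² = (6 - ⅙)² = (35/6)² = 1225/36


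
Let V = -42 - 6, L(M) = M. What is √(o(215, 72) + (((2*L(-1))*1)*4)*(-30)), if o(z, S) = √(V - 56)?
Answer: √(240 + 2*I*√26) ≈ 15.495 + 0.32907*I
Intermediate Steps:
V = -48
o(z, S) = 2*I*√26 (o(z, S) = √(-48 - 56) = √(-104) = 2*I*√26)
√(o(215, 72) + (((2*L(-1))*1)*4)*(-30)) = √(2*I*√26 + (((2*(-1))*1)*4)*(-30)) = √(2*I*√26 + (-2*1*4)*(-30)) = √(2*I*√26 - 2*4*(-30)) = √(2*I*√26 - 8*(-30)) = √(2*I*√26 + 240) = √(240 + 2*I*√26)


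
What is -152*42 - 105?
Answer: -6489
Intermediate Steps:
-152*42 - 105 = -6384 - 105 = -6489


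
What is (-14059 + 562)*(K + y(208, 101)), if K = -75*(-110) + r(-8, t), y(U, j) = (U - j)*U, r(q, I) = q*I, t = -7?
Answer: -412495314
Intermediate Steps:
r(q, I) = I*q
y(U, j) = U*(U - j)
K = 8306 (K = -75*(-110) - 7*(-8) = 8250 + 56 = 8306)
(-14059 + 562)*(K + y(208, 101)) = (-14059 + 562)*(8306 + 208*(208 - 1*101)) = -13497*(8306 + 208*(208 - 101)) = -13497*(8306 + 208*107) = -13497*(8306 + 22256) = -13497*30562 = -412495314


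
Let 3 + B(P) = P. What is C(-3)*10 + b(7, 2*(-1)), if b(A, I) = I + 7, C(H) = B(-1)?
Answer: -35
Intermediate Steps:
B(P) = -3 + P
C(H) = -4 (C(H) = -3 - 1 = -4)
b(A, I) = 7 + I
C(-3)*10 + b(7, 2*(-1)) = -4*10 + (7 + 2*(-1)) = -40 + (7 - 2) = -40 + 5 = -35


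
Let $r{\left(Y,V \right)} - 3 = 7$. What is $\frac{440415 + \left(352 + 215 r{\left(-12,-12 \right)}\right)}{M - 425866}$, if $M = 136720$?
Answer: $- \frac{147639}{96382} \approx -1.5318$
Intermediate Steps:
$r{\left(Y,V \right)} = 10$ ($r{\left(Y,V \right)} = 3 + 7 = 10$)
$\frac{440415 + \left(352 + 215 r{\left(-12,-12 \right)}\right)}{M - 425866} = \frac{440415 + \left(352 + 215 \cdot 10\right)}{136720 - 425866} = \frac{440415 + \left(352 + 2150\right)}{-289146} = \left(440415 + 2502\right) \left(- \frac{1}{289146}\right) = 442917 \left(- \frac{1}{289146}\right) = - \frac{147639}{96382}$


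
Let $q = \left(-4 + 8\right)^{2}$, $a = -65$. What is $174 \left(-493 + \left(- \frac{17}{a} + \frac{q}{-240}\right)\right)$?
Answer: $- \frac{5573626}{65} \approx -85748.0$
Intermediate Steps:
$q = 16$ ($q = 4^{2} = 16$)
$174 \left(-493 + \left(- \frac{17}{a} + \frac{q}{-240}\right)\right) = 174 \left(-493 + \left(- \frac{17}{-65} + \frac{16}{-240}\right)\right) = 174 \left(-493 + \left(\left(-17\right) \left(- \frac{1}{65}\right) + 16 \left(- \frac{1}{240}\right)\right)\right) = 174 \left(-493 + \left(\frac{17}{65} - \frac{1}{15}\right)\right) = 174 \left(-493 + \frac{38}{195}\right) = 174 \left(- \frac{96097}{195}\right) = - \frac{5573626}{65}$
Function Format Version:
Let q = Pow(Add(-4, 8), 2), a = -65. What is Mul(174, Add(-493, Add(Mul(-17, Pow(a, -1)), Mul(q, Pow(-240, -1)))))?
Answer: Rational(-5573626, 65) ≈ -85748.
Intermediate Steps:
q = 16 (q = Pow(4, 2) = 16)
Mul(174, Add(-493, Add(Mul(-17, Pow(a, -1)), Mul(q, Pow(-240, -1))))) = Mul(174, Add(-493, Add(Mul(-17, Pow(-65, -1)), Mul(16, Pow(-240, -1))))) = Mul(174, Add(-493, Add(Mul(-17, Rational(-1, 65)), Mul(16, Rational(-1, 240))))) = Mul(174, Add(-493, Add(Rational(17, 65), Rational(-1, 15)))) = Mul(174, Add(-493, Rational(38, 195))) = Mul(174, Rational(-96097, 195)) = Rational(-5573626, 65)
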